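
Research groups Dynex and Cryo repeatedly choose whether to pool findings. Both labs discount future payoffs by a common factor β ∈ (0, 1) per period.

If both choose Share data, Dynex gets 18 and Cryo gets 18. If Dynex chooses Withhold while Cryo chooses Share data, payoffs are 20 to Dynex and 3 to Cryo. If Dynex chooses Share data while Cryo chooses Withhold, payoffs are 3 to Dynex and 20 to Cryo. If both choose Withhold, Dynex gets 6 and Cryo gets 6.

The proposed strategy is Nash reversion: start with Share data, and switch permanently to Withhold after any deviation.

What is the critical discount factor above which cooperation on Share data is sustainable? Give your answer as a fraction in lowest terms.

1/7

Under grim trigger the critical discount factor is (T−C)/(T−P) with T = 20, C = 18, P = 6.
β* = (20−18)/(20−6) = 2/14 = 1/7.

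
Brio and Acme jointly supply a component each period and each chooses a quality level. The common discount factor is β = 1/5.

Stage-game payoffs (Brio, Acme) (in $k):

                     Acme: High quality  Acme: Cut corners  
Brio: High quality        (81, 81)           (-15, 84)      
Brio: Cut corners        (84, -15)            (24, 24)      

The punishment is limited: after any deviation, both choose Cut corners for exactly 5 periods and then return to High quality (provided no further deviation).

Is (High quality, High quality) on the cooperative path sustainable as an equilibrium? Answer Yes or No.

IC: β+…+β^5 ≥ (84−81)/(81−24) = 1/19.
At β = 1/5: partial sum = 0.2499 ≥ 0.0526. Cooperation sustainable.

Yes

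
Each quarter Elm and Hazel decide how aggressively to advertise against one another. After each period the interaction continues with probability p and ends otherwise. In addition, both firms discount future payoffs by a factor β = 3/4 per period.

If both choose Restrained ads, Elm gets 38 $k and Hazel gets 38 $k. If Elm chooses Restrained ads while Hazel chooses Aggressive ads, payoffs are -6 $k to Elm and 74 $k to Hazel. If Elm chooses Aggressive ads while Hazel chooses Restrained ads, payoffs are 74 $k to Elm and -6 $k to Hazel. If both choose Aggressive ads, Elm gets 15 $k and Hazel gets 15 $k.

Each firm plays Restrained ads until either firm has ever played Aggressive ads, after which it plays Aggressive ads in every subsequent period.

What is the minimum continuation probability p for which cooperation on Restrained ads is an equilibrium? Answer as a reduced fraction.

Expected continuation weight on next period's payoff is β·p = 3/4·p, which plays the role of the discount factor.
Cooperation requires 3/4·p ≥ (74−38)/(74−15) = 36/59, hence p ≥ 48/59.

48/59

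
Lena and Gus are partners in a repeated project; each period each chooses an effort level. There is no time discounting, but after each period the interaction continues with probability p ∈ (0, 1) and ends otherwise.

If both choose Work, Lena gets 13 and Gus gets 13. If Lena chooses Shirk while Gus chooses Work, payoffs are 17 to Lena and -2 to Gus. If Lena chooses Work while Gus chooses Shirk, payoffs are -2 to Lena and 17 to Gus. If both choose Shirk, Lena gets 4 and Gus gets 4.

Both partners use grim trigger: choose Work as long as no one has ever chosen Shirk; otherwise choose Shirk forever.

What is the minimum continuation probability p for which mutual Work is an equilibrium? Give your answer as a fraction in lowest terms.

Expected cooperation value is 13 + p·13 + p²·13 + … = 13/(1−p); deviation gives 17 + p·4/(1−p).
13 ≥ 17(1−p) + 4p ⇒ 13p ≥ 4 ⇒ p ≥ 4/13.

4/13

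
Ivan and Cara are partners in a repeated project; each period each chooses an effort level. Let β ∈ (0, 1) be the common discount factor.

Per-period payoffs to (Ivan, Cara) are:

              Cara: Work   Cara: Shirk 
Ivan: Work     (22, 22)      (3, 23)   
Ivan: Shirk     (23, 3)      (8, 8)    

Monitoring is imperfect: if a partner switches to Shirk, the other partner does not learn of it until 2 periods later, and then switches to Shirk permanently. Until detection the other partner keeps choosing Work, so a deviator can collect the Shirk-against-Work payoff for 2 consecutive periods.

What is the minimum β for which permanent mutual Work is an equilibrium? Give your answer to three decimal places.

0.258

Deviating for the 2 undetected periods gains 23−22 = 1 per period over cooperation, then loses 22−8 = 14 per period forever once punishment starts.
Gain: 1(1 + β + … + β^1); loss: 14·β^2/(1−β).
No profitable deviation ⇔ 1(1−β^2) ≤ 14·β^2, i.e. β^2 ≥ 1/(1+14) = 1/15.
Hence β ≥ (1/15)^(1/2) ≈ 0.258.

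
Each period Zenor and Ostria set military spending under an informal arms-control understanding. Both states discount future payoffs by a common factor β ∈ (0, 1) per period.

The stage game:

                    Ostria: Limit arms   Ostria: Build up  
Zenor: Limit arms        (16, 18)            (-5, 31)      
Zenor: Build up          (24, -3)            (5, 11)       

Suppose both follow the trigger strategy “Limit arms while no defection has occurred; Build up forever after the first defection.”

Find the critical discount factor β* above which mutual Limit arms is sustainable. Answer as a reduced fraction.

13/20

For Zenor: deviation gain 24−16 = 8, per-period punishment loss 16−5 = 11. IC gives β ≥ 8/19.
For Ostria: gain 13, loss 7 per period, so β ≥ 13/20.
The tighter constraint is Ostria's, so cooperation needs β ≥ 13/20.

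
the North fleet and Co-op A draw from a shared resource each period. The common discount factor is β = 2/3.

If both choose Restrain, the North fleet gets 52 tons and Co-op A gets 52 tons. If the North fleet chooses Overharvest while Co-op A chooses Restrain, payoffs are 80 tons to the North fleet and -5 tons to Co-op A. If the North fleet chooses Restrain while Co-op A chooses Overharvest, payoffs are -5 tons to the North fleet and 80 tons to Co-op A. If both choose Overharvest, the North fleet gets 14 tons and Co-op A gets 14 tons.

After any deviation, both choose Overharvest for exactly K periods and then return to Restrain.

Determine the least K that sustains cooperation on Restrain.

2

No profitable deviation requires (52−14)(β+…+β^K) ≥ 80−52, i.e. β+…+β^K ≥ 14/19 ≈ 0.7368.
With β = 2/3, the partial sums are K=1: 0.6667, K=2: 1.1111.
K = 2 is the first length at which the sum reaches 0.7368.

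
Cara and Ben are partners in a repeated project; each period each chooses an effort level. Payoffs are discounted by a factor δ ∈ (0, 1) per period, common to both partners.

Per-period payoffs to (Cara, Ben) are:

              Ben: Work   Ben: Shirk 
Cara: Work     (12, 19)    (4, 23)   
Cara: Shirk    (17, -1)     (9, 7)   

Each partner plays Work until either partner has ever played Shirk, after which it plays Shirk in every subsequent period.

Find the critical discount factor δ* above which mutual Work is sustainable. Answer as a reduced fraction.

Cara's threshold: (17−12)/(17−9) = 5/8.
Ben's threshold: (23−19)/(23−7) = 1/4.
5/8 > 1/4, so Cara binds and δ* = 5/8.

5/8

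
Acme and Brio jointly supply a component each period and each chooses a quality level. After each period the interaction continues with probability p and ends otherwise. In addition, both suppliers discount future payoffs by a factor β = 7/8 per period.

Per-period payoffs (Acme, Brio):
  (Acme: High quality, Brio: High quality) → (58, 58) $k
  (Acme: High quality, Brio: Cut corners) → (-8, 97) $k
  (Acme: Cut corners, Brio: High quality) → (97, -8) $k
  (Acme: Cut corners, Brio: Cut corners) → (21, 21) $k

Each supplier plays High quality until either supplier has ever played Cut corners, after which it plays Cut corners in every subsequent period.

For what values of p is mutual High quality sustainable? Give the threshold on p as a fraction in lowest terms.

Expected continuation weight on next period's payoff is β·p = 7/8·p, which plays the role of the discount factor.
Cooperation requires 7/8·p ≥ (97−58)/(97−21) = 39/76, hence p ≥ 78/133.

78/133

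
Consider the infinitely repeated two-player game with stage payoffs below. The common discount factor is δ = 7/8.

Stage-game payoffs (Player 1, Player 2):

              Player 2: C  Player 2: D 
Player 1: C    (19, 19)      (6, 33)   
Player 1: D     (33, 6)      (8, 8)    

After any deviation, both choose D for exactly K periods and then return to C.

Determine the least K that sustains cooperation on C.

IC: δ(1−δ^K)/(1−δ) ≥ (33−19)/(19−8) = 14/11.
With δ = 7/8: need 1 − δ^K ≥ 14/11·(1−7/8)/(7/8), i.e. δ^K ≤ 0.8182.
Since (7/8)^1 = 0.8750 and (7/8)^2 = 0.7656, the smallest such K is 2.

2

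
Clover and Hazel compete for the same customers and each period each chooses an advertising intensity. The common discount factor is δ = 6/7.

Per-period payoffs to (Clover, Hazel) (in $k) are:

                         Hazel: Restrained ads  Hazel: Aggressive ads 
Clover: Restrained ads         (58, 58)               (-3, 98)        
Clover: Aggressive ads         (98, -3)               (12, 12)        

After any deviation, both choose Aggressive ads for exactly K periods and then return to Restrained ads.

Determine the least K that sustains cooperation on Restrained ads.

2

IC: δ(1−δ^K)/(1−δ) ≥ (98−58)/(58−12) = 20/23.
With δ = 6/7: need 1 − δ^K ≥ 20/23·(1−6/7)/(6/7), i.e. δ^K ≤ 0.8551.
Since (6/7)^1 = 0.8571 and (6/7)^2 = 0.7347, the smallest such K is 2.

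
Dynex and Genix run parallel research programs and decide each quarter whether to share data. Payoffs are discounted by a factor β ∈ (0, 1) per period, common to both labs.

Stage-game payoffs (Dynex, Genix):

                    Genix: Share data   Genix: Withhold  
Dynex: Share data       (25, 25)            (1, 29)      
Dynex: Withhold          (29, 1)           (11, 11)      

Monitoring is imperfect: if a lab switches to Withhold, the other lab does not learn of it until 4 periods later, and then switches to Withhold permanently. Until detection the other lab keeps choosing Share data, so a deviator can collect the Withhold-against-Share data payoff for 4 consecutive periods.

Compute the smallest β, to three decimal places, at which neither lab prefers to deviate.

Deviating for the 4 undetected periods gains 29−25 = 4 per period over cooperation, then loses 25−11 = 14 per period forever once punishment starts.
Gain: 4(1 + β + … + β^3); loss: 14·β^4/(1−β).
No profitable deviation ⇔ 4(1−β^4) ≤ 14·β^4, i.e. β^4 ≥ 4/(4+14) = 2/9.
Hence β ≥ (2/9)^(1/4) ≈ 0.687.

0.687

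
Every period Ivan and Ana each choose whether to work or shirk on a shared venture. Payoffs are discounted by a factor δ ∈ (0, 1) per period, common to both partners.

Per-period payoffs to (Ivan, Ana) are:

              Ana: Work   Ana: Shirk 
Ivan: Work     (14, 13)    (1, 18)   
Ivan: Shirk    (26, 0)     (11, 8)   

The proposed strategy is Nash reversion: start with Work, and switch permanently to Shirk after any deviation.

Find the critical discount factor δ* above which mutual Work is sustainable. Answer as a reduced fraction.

4/5

For Ivan: deviation gain 26−14 = 12, per-period punishment loss 14−11 = 3. IC gives δ ≥ 12/15 = 4/5.
For Ana: gain 5, loss 5 per period, so δ ≥ 5/10 = 1/2.
The tighter constraint is Ivan's, so cooperation needs δ ≥ 4/5.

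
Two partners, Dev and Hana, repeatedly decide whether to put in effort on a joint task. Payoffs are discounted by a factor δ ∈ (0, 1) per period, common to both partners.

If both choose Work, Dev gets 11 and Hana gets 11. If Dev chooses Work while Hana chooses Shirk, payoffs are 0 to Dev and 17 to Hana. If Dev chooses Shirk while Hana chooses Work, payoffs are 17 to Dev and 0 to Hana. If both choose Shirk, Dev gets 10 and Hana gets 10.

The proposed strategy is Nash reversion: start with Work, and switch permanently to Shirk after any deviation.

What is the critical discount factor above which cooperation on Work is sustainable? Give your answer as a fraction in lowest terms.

11/(1−δ) ≥ 17 + 10δ/(1−δ)
11 ≥ 17 − 7δ
δ ≥ 6/7.

6/7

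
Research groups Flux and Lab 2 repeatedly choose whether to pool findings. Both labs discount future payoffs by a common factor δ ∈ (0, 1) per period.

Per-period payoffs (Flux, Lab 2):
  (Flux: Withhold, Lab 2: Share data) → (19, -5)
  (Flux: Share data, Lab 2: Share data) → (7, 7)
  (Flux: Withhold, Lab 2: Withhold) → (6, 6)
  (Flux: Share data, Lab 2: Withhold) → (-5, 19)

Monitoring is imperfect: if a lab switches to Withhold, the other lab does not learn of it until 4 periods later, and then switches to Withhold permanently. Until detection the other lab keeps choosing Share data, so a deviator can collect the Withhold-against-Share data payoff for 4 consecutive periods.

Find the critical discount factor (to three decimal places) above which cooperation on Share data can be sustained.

0.980

A deviator earns 19 for 4 periods, then 6 forever; cooperating earns 7 forever. Multiplying the IC by (1−δ):
7 ≥ 19(1−δ^4) + 6δ^4, so 13·δ^4 ≥ 12 and δ^4 ≥ 12/13.
δ ≥ (12/13)^(1/4) ≈ 0.980.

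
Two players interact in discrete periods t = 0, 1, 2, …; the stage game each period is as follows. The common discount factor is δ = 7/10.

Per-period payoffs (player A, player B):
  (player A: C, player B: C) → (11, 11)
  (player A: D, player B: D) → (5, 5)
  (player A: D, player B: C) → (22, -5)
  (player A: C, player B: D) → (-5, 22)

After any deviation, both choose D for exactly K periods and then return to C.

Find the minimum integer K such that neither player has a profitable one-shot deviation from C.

No profitable deviation requires (11−5)(δ+…+δ^K) ≥ 22−11, i.e. δ+…+δ^K ≥ 11/6 ≈ 1.8333.
With δ = 7/10, the partial sums are K=1: 0.7000, K=2: 1.1900, K=3: 1.5330, K=4: 1.7731, K=5: 1.9412.
K = 5 is the first length at which the sum reaches 1.8333.

5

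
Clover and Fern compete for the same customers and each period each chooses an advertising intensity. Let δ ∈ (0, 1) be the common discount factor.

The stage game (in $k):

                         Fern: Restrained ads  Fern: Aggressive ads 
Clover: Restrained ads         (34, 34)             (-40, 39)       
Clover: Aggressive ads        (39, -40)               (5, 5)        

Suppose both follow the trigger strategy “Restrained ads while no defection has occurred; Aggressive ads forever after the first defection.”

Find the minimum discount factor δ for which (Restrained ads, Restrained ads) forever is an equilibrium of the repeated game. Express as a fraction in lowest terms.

One-period gain from deviating is 39 − 34 = 5. The loss is 34 − 5 = 29 in every subsequent period, with present value 29·δ/(1−δ).
Deviation is unprofitable when 29·δ/(1−δ) ≥ 5, i.e. δ/(1−δ) ≥ 5/29.
Equivalently δ ≥ 5/(5+29) = 5/34.

5/34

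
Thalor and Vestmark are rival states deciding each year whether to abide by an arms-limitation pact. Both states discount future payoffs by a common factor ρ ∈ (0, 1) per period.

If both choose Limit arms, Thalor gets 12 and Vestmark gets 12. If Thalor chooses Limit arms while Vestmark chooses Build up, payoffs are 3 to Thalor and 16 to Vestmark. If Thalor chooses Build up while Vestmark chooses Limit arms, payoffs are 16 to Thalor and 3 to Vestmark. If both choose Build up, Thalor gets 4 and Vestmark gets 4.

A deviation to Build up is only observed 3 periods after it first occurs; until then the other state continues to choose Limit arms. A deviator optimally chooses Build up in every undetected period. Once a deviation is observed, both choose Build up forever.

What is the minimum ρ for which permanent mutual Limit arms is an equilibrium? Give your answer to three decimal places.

Deviating for the 3 undetected periods gains 16−12 = 4 per period over cooperation, then loses 12−4 = 8 per period forever once punishment starts.
Gain: 4(1 + ρ + … + ρ^2); loss: 8·ρ^3/(1−ρ).
No profitable deviation ⇔ 4(1−ρ^3) ≤ 8·ρ^3, i.e. ρ^3 ≥ 4/(4+8) = 1/3.
Hence ρ ≥ (1/3)^(1/3) ≈ 0.693.

0.693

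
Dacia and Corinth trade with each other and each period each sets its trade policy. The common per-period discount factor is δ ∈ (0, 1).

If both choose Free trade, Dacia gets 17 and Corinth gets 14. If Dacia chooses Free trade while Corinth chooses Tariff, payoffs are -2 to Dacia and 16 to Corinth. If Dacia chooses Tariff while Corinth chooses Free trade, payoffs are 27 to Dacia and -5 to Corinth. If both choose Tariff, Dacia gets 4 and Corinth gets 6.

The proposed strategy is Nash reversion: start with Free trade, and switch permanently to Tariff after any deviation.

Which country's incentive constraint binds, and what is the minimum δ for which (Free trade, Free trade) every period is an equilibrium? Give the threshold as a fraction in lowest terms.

Dacia's threshold: (27−17)/(27−4) = 10/23.
Corinth's threshold: (16−14)/(16−6) = 1/5.
10/23 > 1/5, so Dacia binds and δ* = 10/23.

Dacia; δ ≥ 10/23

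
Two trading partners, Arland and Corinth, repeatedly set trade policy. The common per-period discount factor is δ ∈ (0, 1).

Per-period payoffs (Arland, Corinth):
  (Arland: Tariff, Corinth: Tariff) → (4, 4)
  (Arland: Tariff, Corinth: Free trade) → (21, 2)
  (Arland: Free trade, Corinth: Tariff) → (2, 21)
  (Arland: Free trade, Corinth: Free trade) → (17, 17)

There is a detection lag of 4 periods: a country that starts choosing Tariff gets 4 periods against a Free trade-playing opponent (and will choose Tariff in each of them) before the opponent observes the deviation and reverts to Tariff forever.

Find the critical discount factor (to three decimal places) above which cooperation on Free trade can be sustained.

The best deviation is to choose Tariff for all 4 undetected periods, earning 21 each, then 4 forever once detected.
Deviation value: 21(1−δ^4)/(1−δ) + 4δ^4/(1−δ); cooperation value: 17/(1−δ).
IC: 17 ≥ 21(1−δ^4) + 4δ^4 = 21 − 17δ^4.
So δ^4 ≥ 4/17, giving δ ≥ (4/17)^(1/4) ≈ 0.696.

0.696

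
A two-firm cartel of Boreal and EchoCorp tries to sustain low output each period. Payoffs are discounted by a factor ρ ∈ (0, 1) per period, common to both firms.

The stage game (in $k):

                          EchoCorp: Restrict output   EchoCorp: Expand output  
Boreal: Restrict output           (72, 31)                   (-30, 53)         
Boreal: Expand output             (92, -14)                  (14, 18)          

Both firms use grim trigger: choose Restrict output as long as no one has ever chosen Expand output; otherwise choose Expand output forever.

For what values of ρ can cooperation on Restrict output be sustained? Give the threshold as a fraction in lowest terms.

22/35

Boreal: cooperation gives 72 each period; deviation gives 92 once then 14 forever.
  72/(1−ρ) ≥ 92 + 14ρ/(1−ρ) ⇒ ρ ≥ 20/78 = 10/39.
EchoCorp: cooperation gives 31 each period; deviation gives 53 once then 18 forever.
  ρ ≥ 22/35.
Both must hold, so the binding constraint is EchoCorp's: ρ ≥ 22/35.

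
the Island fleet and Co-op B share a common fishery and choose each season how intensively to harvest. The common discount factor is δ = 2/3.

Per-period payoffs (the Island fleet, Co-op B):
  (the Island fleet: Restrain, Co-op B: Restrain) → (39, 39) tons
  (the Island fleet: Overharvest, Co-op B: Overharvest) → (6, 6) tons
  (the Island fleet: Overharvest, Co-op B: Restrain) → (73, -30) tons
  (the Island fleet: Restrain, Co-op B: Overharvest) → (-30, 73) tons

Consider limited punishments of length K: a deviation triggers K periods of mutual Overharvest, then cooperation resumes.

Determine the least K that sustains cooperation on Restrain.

Need Σ_{k=1}^{K} δ^k ≥ (73−39)/(39−6) = 1.0303 at δ = 2/3.
At K = 1 the sum is 0.6667 < 1.0303; at K = 2 it is 1.1111 ≥ 1.0303.
So the minimum punishment length is K = 2.

2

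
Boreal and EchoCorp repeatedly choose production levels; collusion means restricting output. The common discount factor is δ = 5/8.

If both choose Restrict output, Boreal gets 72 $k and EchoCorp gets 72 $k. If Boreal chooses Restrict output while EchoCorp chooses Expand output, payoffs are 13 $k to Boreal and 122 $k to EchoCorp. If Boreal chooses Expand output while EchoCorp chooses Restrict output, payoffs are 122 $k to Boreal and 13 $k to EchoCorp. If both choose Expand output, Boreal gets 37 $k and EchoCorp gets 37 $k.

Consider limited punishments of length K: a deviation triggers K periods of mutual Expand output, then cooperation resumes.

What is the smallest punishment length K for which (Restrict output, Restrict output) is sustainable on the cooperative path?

5

Need Σ_{k=1}^{K} δ^k ≥ (122−72)/(72−37) = 1.4286 at δ = 5/8.
At K = 4 the sum is 1.4124 < 1.4286; at K = 5 it is 1.5077 ≥ 1.4286.
So the minimum punishment length is K = 5.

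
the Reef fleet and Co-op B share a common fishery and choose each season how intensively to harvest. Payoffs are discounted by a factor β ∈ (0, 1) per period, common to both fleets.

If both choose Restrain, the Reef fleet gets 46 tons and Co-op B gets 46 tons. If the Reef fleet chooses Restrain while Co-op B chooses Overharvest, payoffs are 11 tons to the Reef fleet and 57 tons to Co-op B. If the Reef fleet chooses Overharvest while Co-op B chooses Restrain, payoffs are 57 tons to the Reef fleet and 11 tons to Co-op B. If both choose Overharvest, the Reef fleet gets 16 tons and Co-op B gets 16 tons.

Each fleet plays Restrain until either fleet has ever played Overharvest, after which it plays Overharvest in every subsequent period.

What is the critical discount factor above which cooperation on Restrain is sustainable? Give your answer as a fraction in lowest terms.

11/41

46/(1−β) ≥ 57 + 16β/(1−β)
46 ≥ 57 − 41β
β ≥ 11/41.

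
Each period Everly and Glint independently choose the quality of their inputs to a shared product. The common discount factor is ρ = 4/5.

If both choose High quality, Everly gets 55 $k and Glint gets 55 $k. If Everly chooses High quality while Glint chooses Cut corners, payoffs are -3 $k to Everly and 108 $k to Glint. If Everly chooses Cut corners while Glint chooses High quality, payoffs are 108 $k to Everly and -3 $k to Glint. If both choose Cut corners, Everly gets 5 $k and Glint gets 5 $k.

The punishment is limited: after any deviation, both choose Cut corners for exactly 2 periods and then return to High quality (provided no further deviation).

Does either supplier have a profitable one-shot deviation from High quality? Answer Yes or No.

A one-shot deviation gives 108 now, then 5 for 2 periods, then back to 55.
Gain from deviating: (108−55) today; loss: (55−5) in each of the next 2 periods.
No-deviation condition: (55−5)(ρ+…+ρ^2) ≥ 108−55, i.e. ρ+…+ρ^2 ≥ 53/50.
At ρ = 4/5: ρ+…+ρ^2 = 1.4400 ≥ 1.0600.
So cooperation is sustainable.

No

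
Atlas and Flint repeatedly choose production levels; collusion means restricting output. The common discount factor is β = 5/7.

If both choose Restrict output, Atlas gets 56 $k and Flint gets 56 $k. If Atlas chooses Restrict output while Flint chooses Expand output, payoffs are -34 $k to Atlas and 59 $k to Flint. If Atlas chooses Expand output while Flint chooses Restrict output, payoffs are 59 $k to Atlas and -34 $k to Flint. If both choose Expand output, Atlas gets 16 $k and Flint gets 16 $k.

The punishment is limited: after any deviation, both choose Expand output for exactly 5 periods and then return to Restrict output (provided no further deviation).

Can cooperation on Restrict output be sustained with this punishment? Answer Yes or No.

Comparing payoff streams over the 6 periods until play realigns: cooperate → 56(1+β+…+β^5); deviate → 59 + 16(β+…+β^5).
Cooperation is sustained iff (56−16)(β+…+β^5) ≥ 59−56.
β+…+β^5 = 5/7·(1−(5/7)^5)/(1−5/7) = 2.0352, and (59−56)/(56−16) = 0.0750.
2.0352 ≥ 0.0750, so cooperation is sustainable.

Yes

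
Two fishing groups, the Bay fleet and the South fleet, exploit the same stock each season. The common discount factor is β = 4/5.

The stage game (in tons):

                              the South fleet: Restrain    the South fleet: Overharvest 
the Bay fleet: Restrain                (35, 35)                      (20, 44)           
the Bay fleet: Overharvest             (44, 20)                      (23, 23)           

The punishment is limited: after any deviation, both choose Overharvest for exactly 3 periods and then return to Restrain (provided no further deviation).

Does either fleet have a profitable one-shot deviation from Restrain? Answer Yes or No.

No

IC: β+…+β^3 ≥ (44−35)/(35−23) = 3/4.
At β = 4/5: partial sum = 1.9520 ≥ 0.7500. Cooperation sustainable.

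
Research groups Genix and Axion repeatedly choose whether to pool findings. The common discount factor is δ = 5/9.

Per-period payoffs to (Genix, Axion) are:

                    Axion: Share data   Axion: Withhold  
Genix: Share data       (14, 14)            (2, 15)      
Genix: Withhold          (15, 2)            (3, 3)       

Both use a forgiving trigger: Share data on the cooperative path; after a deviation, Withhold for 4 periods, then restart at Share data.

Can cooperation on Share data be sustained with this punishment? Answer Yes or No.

Yes

Comparing payoff streams over the 5 periods until play realigns: cooperate → 14(1+δ+…+δ^4); deviate → 15 + 3(δ+…+δ^4).
Cooperation is sustained iff (14−3)(δ+…+δ^4) ≥ 15−14.
δ+…+δ^4 = 5/9·(1−(5/9)^4)/(1−5/9) = 1.1309, and (15−14)/(14−3) = 0.0909.
1.1309 ≥ 0.0909, so cooperation is sustainable.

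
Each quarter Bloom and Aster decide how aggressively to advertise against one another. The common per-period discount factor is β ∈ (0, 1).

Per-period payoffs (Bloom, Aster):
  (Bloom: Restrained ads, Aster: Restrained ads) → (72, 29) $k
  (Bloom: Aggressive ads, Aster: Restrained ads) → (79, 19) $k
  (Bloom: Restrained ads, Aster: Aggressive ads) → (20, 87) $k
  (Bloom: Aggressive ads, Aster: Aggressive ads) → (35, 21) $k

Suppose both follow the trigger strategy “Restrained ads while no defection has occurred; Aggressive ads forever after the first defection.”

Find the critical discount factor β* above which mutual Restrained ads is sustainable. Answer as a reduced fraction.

29/33

Bloom: cooperation gives 72 each period; deviation gives 79 once then 35 forever.
  72/(1−β) ≥ 79 + 35β/(1−β) ⇒ β ≥ 7/44.
Aster: cooperation gives 29 each period; deviation gives 87 once then 21 forever.
  β ≥ 58/66 = 29/33.
Both must hold, so the binding constraint is Aster's: β ≥ 29/33.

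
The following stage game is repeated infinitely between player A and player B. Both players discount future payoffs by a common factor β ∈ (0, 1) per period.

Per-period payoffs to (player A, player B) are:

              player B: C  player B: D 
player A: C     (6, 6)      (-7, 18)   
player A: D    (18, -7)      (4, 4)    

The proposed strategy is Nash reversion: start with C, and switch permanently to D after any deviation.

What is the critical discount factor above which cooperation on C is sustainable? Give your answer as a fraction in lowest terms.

Under grim trigger the critical discount factor is (T−C)/(T−P) with T = 18, C = 6, P = 4.
β* = (18−6)/(18−4) = 12/14 = 6/7.

6/7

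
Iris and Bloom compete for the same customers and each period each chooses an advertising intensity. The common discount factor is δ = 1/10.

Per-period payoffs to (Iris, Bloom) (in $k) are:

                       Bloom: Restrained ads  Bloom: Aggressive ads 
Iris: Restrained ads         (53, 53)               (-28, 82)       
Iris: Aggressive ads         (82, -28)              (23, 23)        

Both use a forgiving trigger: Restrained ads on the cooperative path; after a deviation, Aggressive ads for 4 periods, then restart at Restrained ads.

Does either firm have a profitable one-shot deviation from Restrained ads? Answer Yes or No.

Comparing payoff streams over the 5 periods until play realigns: cooperate → 53(1+δ+…+δ^4); deviate → 82 + 23(δ+…+δ^4).
Cooperation is sustained iff (53−23)(δ+…+δ^4) ≥ 82−53.
δ+…+δ^4 = 1/10·(1−(1/10)^4)/(1−1/10) = 0.1111, and (82−53)/(53−23) = 0.9667.
0.1111 < 0.9667, so cooperation is not sustainable.

Yes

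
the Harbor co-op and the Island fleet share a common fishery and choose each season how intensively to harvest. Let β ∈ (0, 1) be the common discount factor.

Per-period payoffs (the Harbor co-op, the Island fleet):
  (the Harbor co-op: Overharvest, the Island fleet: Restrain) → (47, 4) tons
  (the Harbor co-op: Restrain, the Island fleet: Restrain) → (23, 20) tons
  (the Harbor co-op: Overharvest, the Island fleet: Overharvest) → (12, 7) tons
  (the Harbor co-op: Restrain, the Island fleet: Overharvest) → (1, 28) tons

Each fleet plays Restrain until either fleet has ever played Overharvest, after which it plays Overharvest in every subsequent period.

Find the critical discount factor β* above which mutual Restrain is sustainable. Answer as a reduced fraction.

24/35

the Harbor co-op's threshold: (47−23)/(47−12) = 24/35.
the Island fleet's threshold: (28−20)/(28−7) = 8/21.
24/35 > 8/21, so the Harbor co-op binds and β* = 24/35.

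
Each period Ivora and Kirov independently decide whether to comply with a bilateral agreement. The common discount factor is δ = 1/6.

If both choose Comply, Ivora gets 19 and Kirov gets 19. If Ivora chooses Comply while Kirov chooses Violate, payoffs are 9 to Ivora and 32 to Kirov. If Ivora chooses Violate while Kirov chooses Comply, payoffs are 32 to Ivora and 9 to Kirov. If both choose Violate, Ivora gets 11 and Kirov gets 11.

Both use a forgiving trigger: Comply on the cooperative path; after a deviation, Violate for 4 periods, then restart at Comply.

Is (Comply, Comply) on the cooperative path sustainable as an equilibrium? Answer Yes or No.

IC: δ+…+δ^4 ≥ (32−19)/(19−11) = 13/8.
At δ = 1/6: partial sum = 0.1998 < 1.6250. Cooperation not sustainable.

No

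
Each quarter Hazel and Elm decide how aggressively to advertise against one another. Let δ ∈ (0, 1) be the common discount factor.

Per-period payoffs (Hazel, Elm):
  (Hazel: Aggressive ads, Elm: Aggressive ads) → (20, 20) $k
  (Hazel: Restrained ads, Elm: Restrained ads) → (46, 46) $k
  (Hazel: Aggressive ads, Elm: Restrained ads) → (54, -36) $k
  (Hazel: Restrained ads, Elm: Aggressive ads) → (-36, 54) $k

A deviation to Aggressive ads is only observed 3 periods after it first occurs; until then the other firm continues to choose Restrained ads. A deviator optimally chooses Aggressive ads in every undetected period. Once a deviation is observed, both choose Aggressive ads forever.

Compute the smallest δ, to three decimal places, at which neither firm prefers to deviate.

The best deviation is to choose Aggressive ads for all 3 undetected periods, earning 54 each, then 20 forever once detected.
Deviation value: 54(1−δ^3)/(1−δ) + 20δ^3/(1−δ); cooperation value: 46/(1−δ).
IC: 46 ≥ 54(1−δ^3) + 20δ^3 = 54 − 34δ^3.
So δ^3 ≥ 8/34 = 4/17, giving δ ≥ (4/17)^(1/3) ≈ 0.617.

0.617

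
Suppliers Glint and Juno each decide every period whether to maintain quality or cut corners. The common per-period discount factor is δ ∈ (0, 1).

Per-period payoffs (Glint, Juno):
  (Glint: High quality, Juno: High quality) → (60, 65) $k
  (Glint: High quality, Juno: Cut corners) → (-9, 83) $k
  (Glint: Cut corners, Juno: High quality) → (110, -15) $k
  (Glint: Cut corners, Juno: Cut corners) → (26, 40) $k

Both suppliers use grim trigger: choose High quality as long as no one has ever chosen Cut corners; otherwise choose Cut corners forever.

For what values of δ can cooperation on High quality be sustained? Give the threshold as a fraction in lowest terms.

25/42

For Glint: deviation gain 110−60 = 50, per-period punishment loss 60−26 = 34. IC gives δ ≥ 50/84 = 25/42.
For Juno: gain 18, loss 25 per period, so δ ≥ 18/43.
The tighter constraint is Glint's, so cooperation needs δ ≥ 25/42.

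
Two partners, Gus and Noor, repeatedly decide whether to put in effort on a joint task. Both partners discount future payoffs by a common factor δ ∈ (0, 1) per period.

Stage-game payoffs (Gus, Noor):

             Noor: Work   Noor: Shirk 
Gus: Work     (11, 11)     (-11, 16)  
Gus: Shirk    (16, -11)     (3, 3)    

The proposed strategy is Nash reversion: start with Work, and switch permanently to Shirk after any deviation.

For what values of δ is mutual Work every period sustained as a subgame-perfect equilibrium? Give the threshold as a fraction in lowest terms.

5/13

11/(1−δ) ≥ 16 + 3δ/(1−δ)
11 ≥ 16 − 13δ
δ ≥ 5/13.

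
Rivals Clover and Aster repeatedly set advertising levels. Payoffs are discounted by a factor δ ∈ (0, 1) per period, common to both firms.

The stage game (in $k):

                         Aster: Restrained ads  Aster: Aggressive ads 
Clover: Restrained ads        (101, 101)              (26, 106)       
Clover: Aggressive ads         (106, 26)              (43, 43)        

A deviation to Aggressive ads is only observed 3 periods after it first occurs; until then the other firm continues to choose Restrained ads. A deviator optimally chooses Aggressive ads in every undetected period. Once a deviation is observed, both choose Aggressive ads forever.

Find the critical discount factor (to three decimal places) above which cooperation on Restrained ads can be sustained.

0.430

The best deviation is to choose Aggressive ads for all 3 undetected periods, earning 106 each, then 43 forever once detected.
Deviation value: 106(1−δ^3)/(1−δ) + 43δ^3/(1−δ); cooperation value: 101/(1−δ).
IC: 101 ≥ 106(1−δ^3) + 43δ^3 = 106 − 63δ^3.
So δ^3 ≥ 5/63, giving δ ≥ (5/63)^(1/3) ≈ 0.430.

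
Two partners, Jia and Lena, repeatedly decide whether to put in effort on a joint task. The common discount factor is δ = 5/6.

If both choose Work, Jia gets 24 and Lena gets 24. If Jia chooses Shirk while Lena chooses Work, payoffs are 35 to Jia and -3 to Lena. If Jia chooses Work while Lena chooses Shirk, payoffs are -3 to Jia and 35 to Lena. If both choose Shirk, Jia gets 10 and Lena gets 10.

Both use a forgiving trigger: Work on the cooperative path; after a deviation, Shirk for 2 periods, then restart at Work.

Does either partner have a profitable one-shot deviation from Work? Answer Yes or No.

No

Comparing payoff streams over the 3 periods until play realigns: cooperate → 24(1+δ+…+δ^2); deviate → 35 + 10(δ+…+δ^2).
Cooperation is sustained iff (24−10)(δ+…+δ^2) ≥ 35−24.
δ+…+δ^2 = 5/6·(1−(5/6)^2)/(1−5/6) = 1.5278, and (35−24)/(24−10) = 0.7857.
1.5278 ≥ 0.7857, so cooperation is sustainable.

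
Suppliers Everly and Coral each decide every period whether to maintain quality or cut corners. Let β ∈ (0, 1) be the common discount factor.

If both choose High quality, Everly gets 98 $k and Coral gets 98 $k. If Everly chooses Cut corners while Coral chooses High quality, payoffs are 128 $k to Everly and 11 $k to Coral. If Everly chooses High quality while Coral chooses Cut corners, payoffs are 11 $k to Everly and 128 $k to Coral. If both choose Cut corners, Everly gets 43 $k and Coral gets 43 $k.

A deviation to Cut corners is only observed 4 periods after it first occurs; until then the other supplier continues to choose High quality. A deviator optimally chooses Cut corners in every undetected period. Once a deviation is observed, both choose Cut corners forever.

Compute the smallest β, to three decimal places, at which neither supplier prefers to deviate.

Deviating for the 4 undetected periods gains 128−98 = 30 per period over cooperation, then loses 98−43 = 55 per period forever once punishment starts.
Gain: 30(1 + β + … + β^3); loss: 55·β^4/(1−β).
No profitable deviation ⇔ 30(1−β^4) ≤ 55·β^4, i.e. β^4 ≥ 30/(30+55) = 6/17.
Hence β ≥ (6/17)^(1/4) ≈ 0.771.

0.771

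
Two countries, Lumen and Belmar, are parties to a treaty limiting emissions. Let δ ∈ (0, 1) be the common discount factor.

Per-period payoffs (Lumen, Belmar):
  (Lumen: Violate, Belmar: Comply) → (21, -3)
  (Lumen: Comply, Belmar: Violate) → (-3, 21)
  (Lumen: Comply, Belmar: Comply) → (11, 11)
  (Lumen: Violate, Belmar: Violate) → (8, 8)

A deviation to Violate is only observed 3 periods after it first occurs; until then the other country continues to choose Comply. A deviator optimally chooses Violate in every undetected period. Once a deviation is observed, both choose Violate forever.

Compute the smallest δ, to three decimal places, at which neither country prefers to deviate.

The best deviation is to choose Violate for all 3 undetected periods, earning 21 each, then 8 forever once detected.
Deviation value: 21(1−δ^3)/(1−δ) + 8δ^3/(1−δ); cooperation value: 11/(1−δ).
IC: 11 ≥ 21(1−δ^3) + 8δ^3 = 21 − 13δ^3.
So δ^3 ≥ 10/13, giving δ ≥ (10/13)^(1/3) ≈ 0.916.

0.916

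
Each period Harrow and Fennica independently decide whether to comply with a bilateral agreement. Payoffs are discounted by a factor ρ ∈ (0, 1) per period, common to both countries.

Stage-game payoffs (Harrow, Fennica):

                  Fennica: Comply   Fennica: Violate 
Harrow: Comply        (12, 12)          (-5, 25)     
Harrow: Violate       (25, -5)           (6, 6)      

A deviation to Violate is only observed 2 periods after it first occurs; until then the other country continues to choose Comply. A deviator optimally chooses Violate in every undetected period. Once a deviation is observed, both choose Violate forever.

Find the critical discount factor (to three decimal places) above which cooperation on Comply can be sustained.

0.827

Deviating for the 2 undetected periods gains 25−12 = 13 per period over cooperation, then loses 12−6 = 6 per period forever once punishment starts.
Gain: 13(1 + ρ + … + ρ^1); loss: 6·ρ^2/(1−ρ).
No profitable deviation ⇔ 13(1−ρ^2) ≤ 6·ρ^2, i.e. ρ^2 ≥ 13/(13+6) = 13/19.
Hence ρ ≥ (13/19)^(1/2) ≈ 0.827.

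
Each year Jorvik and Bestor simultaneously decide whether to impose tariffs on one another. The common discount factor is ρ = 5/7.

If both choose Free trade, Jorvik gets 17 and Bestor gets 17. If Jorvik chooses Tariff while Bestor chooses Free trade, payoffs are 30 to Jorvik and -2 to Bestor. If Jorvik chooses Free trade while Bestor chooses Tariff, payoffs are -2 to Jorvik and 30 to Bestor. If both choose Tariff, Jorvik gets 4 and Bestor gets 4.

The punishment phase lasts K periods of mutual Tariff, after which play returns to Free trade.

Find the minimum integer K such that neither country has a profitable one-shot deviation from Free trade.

Need Σ_{k=1}^{K} ρ^k ≥ (30−17)/(17−4) = 1.0000 at ρ = 5/7.
At K = 1 the sum is 0.7143 < 1.0000; at K = 2 it is 1.2245 ≥ 1.0000.
So the minimum punishment length is K = 2.

2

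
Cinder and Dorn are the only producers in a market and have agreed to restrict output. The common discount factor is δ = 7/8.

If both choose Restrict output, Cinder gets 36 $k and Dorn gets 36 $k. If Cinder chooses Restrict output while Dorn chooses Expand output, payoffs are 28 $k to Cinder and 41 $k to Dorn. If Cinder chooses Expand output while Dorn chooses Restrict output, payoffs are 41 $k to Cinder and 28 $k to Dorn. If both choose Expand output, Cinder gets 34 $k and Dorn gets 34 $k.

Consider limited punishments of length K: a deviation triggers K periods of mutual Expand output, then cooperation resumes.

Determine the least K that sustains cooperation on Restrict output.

4

Need Σ_{k=1}^{K} δ^k ≥ (41−36)/(36−34) = 2.5000 at δ = 7/8.
At K = 3 the sum is 2.3105 < 2.5000; at K = 4 it is 2.8967 ≥ 2.5000.
So the minimum punishment length is K = 4.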